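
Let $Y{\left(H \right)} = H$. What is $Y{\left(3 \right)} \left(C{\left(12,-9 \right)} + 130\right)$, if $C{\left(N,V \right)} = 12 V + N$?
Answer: $102$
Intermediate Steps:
$C{\left(N,V \right)} = N + 12 V$
$Y{\left(3 \right)} \left(C{\left(12,-9 \right)} + 130\right) = 3 \left(\left(12 + 12 \left(-9\right)\right) + 130\right) = 3 \left(\left(12 - 108\right) + 130\right) = 3 \left(-96 + 130\right) = 3 \cdot 34 = 102$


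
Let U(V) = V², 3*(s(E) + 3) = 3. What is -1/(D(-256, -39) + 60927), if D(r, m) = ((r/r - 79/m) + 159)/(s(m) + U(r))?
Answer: -2555826/155718817021 ≈ -1.6413e-5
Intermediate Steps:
s(E) = -2 (s(E) = -3 + (⅓)*3 = -3 + 1 = -2)
D(r, m) = (160 - 79/m)/(-2 + r²) (D(r, m) = ((r/r - 79/m) + 159)/(-2 + r²) = ((1 - 79/m) + 159)/(-2 + r²) = (160 - 79/m)/(-2 + r²))
-1/(D(-256, -39) + 60927) = -1/((-79 + 160*(-39))/((-39)*(-2 + (-256)²)) + 60927) = -1/(-(-79 - 6240)/(39*(-2 + 65536)) + 60927) = -1/(-1/39*(-6319)/65534 + 60927) = -1/(-1/39*1/65534*(-6319) + 60927) = -1/(6319/2555826 + 60927) = -1/155718817021/2555826 = -1*2555826/155718817021 = -2555826/155718817021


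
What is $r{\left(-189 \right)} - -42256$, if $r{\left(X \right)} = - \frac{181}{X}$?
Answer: $\frac{7986565}{189} \approx 42257.0$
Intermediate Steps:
$r{\left(-189 \right)} - -42256 = - \frac{181}{-189} - -42256 = \left(-181\right) \left(- \frac{1}{189}\right) + 42256 = \frac{181}{189} + 42256 = \frac{7986565}{189}$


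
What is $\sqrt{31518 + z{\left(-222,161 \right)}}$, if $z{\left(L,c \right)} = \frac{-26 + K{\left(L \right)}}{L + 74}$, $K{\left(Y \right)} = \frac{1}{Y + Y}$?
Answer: $\frac{\sqrt{6213367083}}{444} \approx 177.53$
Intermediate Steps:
$K{\left(Y \right)} = \frac{1}{2 Y}$
$z{\left(L,c \right)} = \frac{-26 + \frac{1}{2 L}}{74 + L}$ ($z{\left(L,c \right)} = \frac{-26 + \frac{1}{2 L}}{L + 74} = \frac{-26 + \frac{1}{2 L}}{74 + L}$)
$\sqrt{31518 + z{\left(-222,161 \right)}} = \sqrt{31518 + \frac{1 - -11544}{2 \left(-222\right) \left(74 - 222\right)}} = \sqrt{31518 + \frac{1}{2} \left(- \frac{1}{222}\right) \frac{1}{-148} \left(1 + 11544\right)} = \sqrt{31518 + \frac{1}{2} \left(- \frac{1}{222}\right) \left(- \frac{1}{148}\right) 11545} = \sqrt{31518 + \frac{11545}{65712}} = \sqrt{\frac{2071122361}{65712}} = \frac{\sqrt{6213367083}}{444}$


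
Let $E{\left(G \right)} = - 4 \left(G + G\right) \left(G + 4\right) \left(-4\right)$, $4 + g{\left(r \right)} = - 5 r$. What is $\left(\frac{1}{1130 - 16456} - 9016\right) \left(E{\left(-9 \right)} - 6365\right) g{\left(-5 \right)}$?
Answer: $\frac{14291185518225}{15326} \approx 9.3248 \cdot 10^{8}$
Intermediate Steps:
$g{\left(r \right)} = -4 - 5 r$
$E{\left(G \right)} = 32 G \left(4 + G\right)$ ($E{\left(G \right)} = - 4 \cdot 2 G \left(4 + G\right) \left(-4\right) = - 8 G \left(4 + G\right) \left(-4\right) = 32 G \left(4 + G\right)$)
$\left(\frac{1}{1130 - 16456} - 9016\right) \left(E{\left(-9 \right)} - 6365\right) g{\left(-5 \right)} = \left(\frac{1}{1130 - 16456} - 9016\right) \left(32 \left(-9\right) \left(4 - 9\right) - 6365\right) \left(-4 - -25\right) = \left(\frac{1}{-15326} - 9016\right) \left(32 \left(-9\right) \left(-5\right) - 6365\right) \left(-4 + 25\right) = \left(- \frac{1}{15326} - 9016\right) \left(1440 - 6365\right) 21 = \left(- \frac{138179217}{15326}\right) \left(-4925\right) 21 = \frac{680532643725}{15326} \cdot 21 = \frac{14291185518225}{15326}$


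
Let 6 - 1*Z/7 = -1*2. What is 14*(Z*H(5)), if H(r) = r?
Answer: 3920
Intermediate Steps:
Z = 56 (Z = 42 - (-7)*2 = 42 - 7*(-2) = 42 + 14 = 56)
14*(Z*H(5)) = 14*(56*5) = 14*280 = 3920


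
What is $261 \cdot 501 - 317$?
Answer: $130444$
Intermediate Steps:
$261 \cdot 501 - 317 = 130761 - 317 = 130444$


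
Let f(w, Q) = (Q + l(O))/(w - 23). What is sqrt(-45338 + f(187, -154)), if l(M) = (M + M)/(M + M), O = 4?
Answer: I*sqrt(304858985)/82 ≈ 212.93*I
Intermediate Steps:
l(M) = 1 (l(M) = (2*M)/((2*M)) = (2*M)*(1/(2*M)) = 1)
f(w, Q) = (1 + Q)/(-23 + w) (f(w, Q) = (Q + 1)/(w - 23) = (1 + Q)/(-23 + w))
sqrt(-45338 + f(187, -154)) = sqrt(-45338 + (1 - 154)/(-23 + 187)) = sqrt(-45338 - 153/164) = sqrt(-7435585/164) = I*sqrt(304858985)/82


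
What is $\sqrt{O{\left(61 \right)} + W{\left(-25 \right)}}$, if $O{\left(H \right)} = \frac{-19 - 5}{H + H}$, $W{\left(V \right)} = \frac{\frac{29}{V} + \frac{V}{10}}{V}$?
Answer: $\frac{i \sqrt{468114}}{3050} \approx 0.22432 i$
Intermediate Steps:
$W{\left(V \right)} = \frac{\frac{29}{V} + \frac{V}{10}}{V}$ ($W{\left(V \right)} = \frac{\frac{29}{V} + V \frac{1}{10}}{V} = \frac{\frac{29}{V} + \frac{V}{10}}{V}$)
$O{\left(H \right)} = - \frac{12}{H}$ ($O{\left(H \right)} = - \frac{24}{2 H} = - 24 \frac{1}{2 H} = - \frac{12}{H}$)
$\sqrt{O{\left(61 \right)} + W{\left(-25 \right)}} = \sqrt{- \frac{12}{61} + \left(\frac{1}{10} + \frac{29}{625}\right)} = \sqrt{- \frac{12}{61} + \frac{183}{1250}} = \sqrt{- \frac{3837}{76250}} = \frac{i \sqrt{468114}}{3050}$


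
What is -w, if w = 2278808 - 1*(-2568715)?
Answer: -4847523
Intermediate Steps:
w = 4847523 (w = 2278808 + 2568715 = 4847523)
-w = -1*4847523 = -4847523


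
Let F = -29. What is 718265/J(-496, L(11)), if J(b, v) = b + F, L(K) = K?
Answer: -143653/105 ≈ -1368.1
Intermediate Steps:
J(b, v) = -29 + b (J(b, v) = b - 29 = -29 + b)
718265/J(-496, L(11)) = 718265/(-29 - 496) = 718265/(-525) = 718265*(-1/525) = -143653/105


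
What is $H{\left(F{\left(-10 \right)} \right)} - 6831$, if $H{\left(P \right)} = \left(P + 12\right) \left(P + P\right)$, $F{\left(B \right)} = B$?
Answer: $-6871$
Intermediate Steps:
$H{\left(P \right)} = 2 P \left(12 + P\right)$ ($H{\left(P \right)} = \left(12 + P\right) 2 P = 2 P \left(12 + P\right)$)
$H{\left(F{\left(-10 \right)} \right)} - 6831 = 2 \left(-10\right) \left(12 - 10\right) - 6831 = 2 \left(-10\right) 2 - 6831 = -40 - 6831 = -6871$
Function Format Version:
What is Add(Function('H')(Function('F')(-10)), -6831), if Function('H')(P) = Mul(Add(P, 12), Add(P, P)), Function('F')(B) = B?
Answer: -6871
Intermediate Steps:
Function('H')(P) = Mul(2, P, Add(12, P)) (Function('H')(P) = Mul(Add(12, P), Mul(2, P)) = Mul(2, P, Add(12, P)))
Add(Function('H')(Function('F')(-10)), -6831) = Add(Mul(2, -10, Add(12, -10)), -6831) = Add(Mul(2, -10, 2), -6831) = Add(-40, -6831) = -6871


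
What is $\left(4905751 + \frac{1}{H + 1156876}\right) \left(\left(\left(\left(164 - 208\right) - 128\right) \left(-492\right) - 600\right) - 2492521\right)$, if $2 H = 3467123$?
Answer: $- \frac{68303850903657943119}{5780875} \approx -1.1815 \cdot 10^{13}$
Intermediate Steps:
$H = \frac{3467123}{2}$ ($H = \frac{1}{2} \cdot 3467123 = \frac{3467123}{2} \approx 1.7336 \cdot 10^{6}$)
$\left(4905751 + \frac{1}{H + 1156876}\right) \left(\left(\left(\left(164 - 208\right) - 128\right) \left(-492\right) - 600\right) - 2492521\right) = \left(4905751 + \frac{1}{\frac{3467123}{2} + 1156876}\right) \left(\left(\left(\left(164 - 208\right) - 128\right) \left(-492\right) - 600\right) - 2492521\right) = \left(4905751 + \frac{1}{\frac{5780875}{2}}\right) \left(\left(\left(-44 - 128\right) \left(-492\right) - 600\right) - 2492521\right) = \left(4905751 + \frac{2}{5780875}\right) \left(\left(\left(-172\right) \left(-492\right) - 600\right) - 2492521\right) = \frac{28359533312127 \left(\left(84624 - 600\right) - 2492521\right)}{5780875} = \frac{28359533312127 \left(84024 - 2492521\right)}{5780875} = \frac{28359533312127}{5780875} \left(-2408497\right) = - \frac{68303850903657943119}{5780875}$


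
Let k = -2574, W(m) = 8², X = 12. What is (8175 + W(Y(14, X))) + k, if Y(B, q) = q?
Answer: 5665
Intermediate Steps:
W(m) = 64
(8175 + W(Y(14, X))) + k = (8175 + 64) - 2574 = 8239 - 2574 = 5665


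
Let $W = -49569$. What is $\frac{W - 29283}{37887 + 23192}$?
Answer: $- \frac{78852}{61079} \approx -1.291$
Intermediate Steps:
$\frac{W - 29283}{37887 + 23192} = \frac{-49569 - 29283}{37887 + 23192} = - \frac{78852}{61079}$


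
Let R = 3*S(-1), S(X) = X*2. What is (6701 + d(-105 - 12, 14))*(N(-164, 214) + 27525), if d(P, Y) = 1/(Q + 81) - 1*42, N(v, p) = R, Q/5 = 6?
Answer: 6780222950/37 ≈ 1.8325e+8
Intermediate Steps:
Q = 30 (Q = 5*6 = 30)
S(X) = 2*X
R = -6 (R = 3*(2*(-1)) = 3*(-2) = -6)
N(v, p) = -6
d(P, Y) = -4661/111 (d(P, Y) = 1/(30 + 81) - 1*42 = 1/111 - 42 = -4661/111)
(6701 + d(-105 - 12, 14))*(N(-164, 214) + 27525) = (6701 - 4661/111)*(-6 + 27525) = (739150/111)*27519 = 6780222950/37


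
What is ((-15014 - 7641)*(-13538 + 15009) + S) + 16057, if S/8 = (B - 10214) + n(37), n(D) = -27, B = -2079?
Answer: -33408008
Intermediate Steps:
S = -98560 (S = 8*((-2079 - 10214) - 27) = 8*(-12293 - 27) = 8*(-12320) = -98560)
((-15014 - 7641)*(-13538 + 15009) + S) + 16057 = ((-15014 - 7641)*(-13538 + 15009) - 98560) + 16057 = (-22655*1471 - 98560) + 16057 = (-33325505 - 98560) + 16057 = -33424065 + 16057 = -33408008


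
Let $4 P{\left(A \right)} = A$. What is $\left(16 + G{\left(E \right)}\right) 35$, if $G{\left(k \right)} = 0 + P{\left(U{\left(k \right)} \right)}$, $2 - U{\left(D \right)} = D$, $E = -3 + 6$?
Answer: $\frac{2205}{4} \approx 551.25$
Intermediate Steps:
$E = 3$
$U{\left(D \right)} = 2 - D$
$P{\left(A \right)} = \frac{A}{4}$
$G{\left(k \right)} = \frac{1}{2} - \frac{k}{4}$ ($G{\left(k \right)} = 0 + \frac{2 - k}{4} = 0 - \left(- \frac{1}{2} + \frac{k}{4}\right) = \frac{1}{2} - \frac{k}{4}$)
$\left(16 + G{\left(E \right)}\right) 35 = \left(16 + \left(\frac{1}{2} - \frac{3}{4}\right)\right) 35 = \left(16 - \frac{1}{4}\right) 35 = \frac{63}{4} \cdot 35 = \frac{2205}{4}$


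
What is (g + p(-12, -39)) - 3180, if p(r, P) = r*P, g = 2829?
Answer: 117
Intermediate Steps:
p(r, P) = P*r
(g + p(-12, -39)) - 3180 = (2829 - 39*(-12)) - 3180 = (2829 + 468) - 3180 = 3297 - 3180 = 117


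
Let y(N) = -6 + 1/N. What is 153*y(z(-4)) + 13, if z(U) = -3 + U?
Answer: -6488/7 ≈ -926.86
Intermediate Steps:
y(N) = -6 + 1/N
153*y(z(-4)) + 13 = 153*(-6 + 1/(-3 - 4)) + 13 = 153*(-6 + 1/(-7)) + 13 = 153*(-6 - ⅐) + 13 = 153*(-43/7) + 13 = -6579/7 + 13 = -6488/7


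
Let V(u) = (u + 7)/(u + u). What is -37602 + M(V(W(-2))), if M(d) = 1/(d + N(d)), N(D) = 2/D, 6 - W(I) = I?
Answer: -27712434/737 ≈ -37602.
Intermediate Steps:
W(I) = 6 - I
V(u) = (7 + u)/(2*u) (V(u) = (7 + u)/((2*u)) = (7 + u)*(1/(2*u)) = (7 + u)/(2*u))
M(d) = 1/(d + 2/d)
-37602 + M(V(W(-2))) = -37602 + ((7 + (6 - 1*(-2)))/(2*(6 - 1*(-2))))/(2 + ((7 + (6 - 1*(-2)))/(2*(6 - 1*(-2))))²) = -37602 + ((7 + (6 + 2))/(2*(6 + 2)))/(2 + ((7 + (6 + 2))/(2*(6 + 2)))²) = -37602 + ((½)*(7 + 8)/8)/(2 + ((½)*(7 + 8)/8)²) = -37602 + ((½)*(⅛)*15)/(2 + ((½)*(⅛)*15)²) = -37602 + 15/(16*(2 + (15/16)²)) = -37602 + 15/(16*(2 + 225/256)) = -37602 + 15/(16*(737/256)) = -37602 + (15/16)*(256/737) = -37602 + 240/737 = -27712434/737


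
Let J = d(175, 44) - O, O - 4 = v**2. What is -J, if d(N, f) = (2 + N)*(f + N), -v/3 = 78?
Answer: 15997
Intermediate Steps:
v = -234 (v = -3*78 = -234)
O = 54760 (O = 4 + (-234)**2 = 4 + 54756 = 54760)
d(N, f) = (2 + N)*(N + f)
J = -15997 (J = (175**2 + 2*175 + 2*44 + 175*44) - 1*54760 = (30625 + 350 + 88 + 7700) - 54760 = 38763 - 54760 = -15997)
-J = -1*(-15997) = 15997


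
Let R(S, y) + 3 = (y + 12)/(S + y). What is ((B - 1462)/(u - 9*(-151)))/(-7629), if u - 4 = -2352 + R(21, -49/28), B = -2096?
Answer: -91322/194140249 ≈ -0.00047039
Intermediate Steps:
R(S, y) = -3 + (12 + y)/(S + y) (R(S, y) = -3 + (y + 12)/(S + y) = -3 + (12 + y)/(S + y))
u = -180986/77 (u = 4 + (-2352 + (12 - 3*21 - (-98)/28)/(21 - 49/28)) = 4 + (-2352 + (12 - 63 - (-98)/28)/(21 - 49*1/28)) = 4 + (-2352 + (12 - 63 - 2*(-7/4))/(21 - 7/4)) = 4 + (-2352 + (12 - 63 + 7/2)/(77/4)) = 4 + (-2352 + (4/77)*(-95/2)) = 4 + (-2352 - 190/77) = 4 - 181294/77 = -180986/77 ≈ -2350.5)
((B - 1462)/(u - 9*(-151)))/(-7629) = ((-2096 - 1462)/(-180986/77 - 9*(-151)))/(-7629) = -3558/(-180986/77 + 1359)*(-1/7629) = -3558/(-76343/77)*(-1/7629) = -3558*(-77/76343)*(-1/7629) = (273966/76343)*(-1/7629) = -91322/194140249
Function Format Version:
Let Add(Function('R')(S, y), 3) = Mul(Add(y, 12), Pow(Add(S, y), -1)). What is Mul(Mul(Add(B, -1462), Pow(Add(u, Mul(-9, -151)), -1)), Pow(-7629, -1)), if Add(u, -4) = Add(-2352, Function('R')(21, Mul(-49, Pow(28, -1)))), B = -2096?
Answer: Rational(-91322, 194140249) ≈ -0.00047039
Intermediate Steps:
Function('R')(S, y) = Add(-3, Mul(Pow(Add(S, y), -1), Add(12, y))) (Function('R')(S, y) = Add(-3, Mul(Add(y, 12), Pow(Add(S, y), -1))) = Add(-3, Mul(Add(12, y), Pow(Add(S, y), -1))) = Add(-3, Mul(Pow(Add(S, y), -1), Add(12, y))))
u = Rational(-180986, 77) (u = Add(4, Add(-2352, Mul(Pow(Add(21, Mul(-49, Pow(28, -1))), -1), Add(12, Mul(-3, 21), Mul(-2, Mul(-49, Pow(28, -1))))))) = Add(4, Add(-2352, Mul(Pow(Add(21, Mul(-49, Rational(1, 28))), -1), Add(12, -63, Mul(-2, Mul(-49, Rational(1, 28))))))) = Add(4, Add(-2352, Mul(Pow(Add(21, Rational(-7, 4)), -1), Add(12, -63, Mul(-2, Rational(-7, 4)))))) = Add(4, Add(-2352, Mul(Pow(Rational(77, 4), -1), Add(12, -63, Rational(7, 2))))) = Add(4, Add(-2352, Mul(Rational(4, 77), Rational(-95, 2)))) = Add(4, Add(-2352, Rational(-190, 77))) = Add(4, Rational(-181294, 77)) = Rational(-180986, 77) ≈ -2350.5)
Mul(Mul(Add(B, -1462), Pow(Add(u, Mul(-9, -151)), -1)), Pow(-7629, -1)) = Mul(Mul(Add(-2096, -1462), Pow(Add(Rational(-180986, 77), Mul(-9, -151)), -1)), Pow(-7629, -1)) = Mul(Mul(-3558, Pow(Add(Rational(-180986, 77), 1359), -1)), Rational(-1, 7629)) = Mul(Mul(-3558, Pow(Rational(-76343, 77), -1)), Rational(-1, 7629)) = Mul(Mul(-3558, Rational(-77, 76343)), Rational(-1, 7629)) = Mul(Rational(273966, 76343), Rational(-1, 7629)) = Rational(-91322, 194140249)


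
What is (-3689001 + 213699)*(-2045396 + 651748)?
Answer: 4843347681696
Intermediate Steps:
(-3689001 + 213699)*(-2045396 + 651748) = -3475302*(-1393648) = 4843347681696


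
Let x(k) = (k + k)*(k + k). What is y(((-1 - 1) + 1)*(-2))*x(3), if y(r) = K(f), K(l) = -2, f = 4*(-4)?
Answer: -72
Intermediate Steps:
f = -16
x(k) = 4*k² (x(k) = (2*k)*(2*k) = 4*k²)
y(r) = -2
y(((-1 - 1) + 1)*(-2))*x(3) = -8*3² = -8*9 = -2*36 = -72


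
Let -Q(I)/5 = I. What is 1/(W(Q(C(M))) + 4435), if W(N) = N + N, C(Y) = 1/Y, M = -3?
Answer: 3/13315 ≈ 0.00022531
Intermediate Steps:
C(Y) = 1/Y
Q(I) = -5*I
W(N) = 2*N
1/(W(Q(C(M))) + 4435) = 1/(2*(-5/(-3)) + 4435) = 1/(2*(-5*(-1/3)) + 4435) = 1/(2*(5/3) + 4435) = 1/(10/3 + 4435) = 1/(13315/3) = 3/13315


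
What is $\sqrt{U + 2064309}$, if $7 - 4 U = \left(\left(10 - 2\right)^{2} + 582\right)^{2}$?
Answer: $\frac{3 \sqrt{871103}}{2} \approx 1400.0$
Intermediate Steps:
$U = - \frac{417309}{4}$ ($U = \frac{7}{4} - \frac{\left(\left(10 - 2\right)^{2} + 582\right)^{2}}{4} = \frac{7}{4} - \frac{\left(8^{2} + 582\right)^{2}}{4} = \frac{7}{4} - \frac{\left(64 + 582\right)^{2}}{4} = \frac{7}{4} - \frac{646^{2}}{4} = \frac{7}{4} - 104329 = - \frac{417309}{4} \approx -1.0433 \cdot 10^{5}$)
$\sqrt{U + 2064309} = \sqrt{- \frac{417309}{4} + 2064309} = \sqrt{\frac{7839927}{4}} = \frac{3 \sqrt{871103}}{2}$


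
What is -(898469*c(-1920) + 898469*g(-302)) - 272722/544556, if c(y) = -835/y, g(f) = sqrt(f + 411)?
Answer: -20426910270209/52277376 - 898469*sqrt(109) ≈ -9.7710e+6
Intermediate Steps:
g(f) = sqrt(411 + f)
-(898469*c(-1920) + 898469*g(-302)) - 272722/544556 = -(150044323/384 + 898469*sqrt(411 - 302)) - 272722/544556 = -(150044323/384 + 898469*sqrt(109)) - 272722*1/544556 = -(150044323/384 + 898469*sqrt(109)) - 136361/272278 = -898469*(167/384 + sqrt(109)) - 136361/272278 = (-150044323/384 - 898469*sqrt(109)) - 136361/272278 = -20426910270209/52277376 - 898469*sqrt(109)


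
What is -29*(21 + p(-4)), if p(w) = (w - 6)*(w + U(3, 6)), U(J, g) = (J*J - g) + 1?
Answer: -609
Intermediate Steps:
U(J, g) = 1 + J**2 - g (U(J, g) = (J**2 - g) + 1 = 1 + J**2 - g)
p(w) = (-6 + w)*(4 + w) (p(w) = (w - 6)*(w + (1 + 3**2 - 1*6)) = (-6 + w)*(w + (1 + 9 - 6)) = (-6 + w)*(w + 4) = (-6 + w)*(4 + w))
-29*(21 + p(-4)) = -29*(21 + (-24 + (-4)**2 - 2*(-4))) = -29*(21 + (-24 + 16 + 8)) = -29*(21 + 0) = -29*21 = -609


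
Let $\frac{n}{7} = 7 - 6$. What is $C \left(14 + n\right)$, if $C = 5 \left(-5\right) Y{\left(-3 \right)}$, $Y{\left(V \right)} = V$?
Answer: $1575$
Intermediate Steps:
$n = 7$ ($n = 7 \left(7 - 6\right) = 7 \cdot 1 = 7$)
$C = 75$ ($C = 5 \left(-5\right) \left(-3\right) = \left(-25\right) \left(-3\right) = 75$)
$C \left(14 + n\right) = 75 \left(14 + 7\right) = 75 \cdot 21 = 1575$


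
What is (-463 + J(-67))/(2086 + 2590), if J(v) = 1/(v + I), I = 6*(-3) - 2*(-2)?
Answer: -9376/94689 ≈ -0.099019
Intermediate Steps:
I = -14 (I = -18 + 4 = -14)
J(v) = 1/(-14 + v) (J(v) = 1/(v - 14) = 1/(-14 + v))
(-463 + J(-67))/(2086 + 2590) = (-463 + 1/(-14 - 67))/(2086 + 2590) = (-463 + 1/(-81))/4676 = (-463 - 1/81)*(1/4676) = -37504/81*1/4676 = -9376/94689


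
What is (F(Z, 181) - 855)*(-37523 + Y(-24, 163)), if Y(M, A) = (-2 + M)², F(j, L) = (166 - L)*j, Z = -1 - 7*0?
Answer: 30951480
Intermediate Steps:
Z = -1 (Z = -1 + 0 = -1)
F(j, L) = j*(166 - L)
(F(Z, 181) - 855)*(-37523 + Y(-24, 163)) = (-(166 - 1*181) - 855)*(-37523 + (-2 - 24)²) = (-(166 - 181) - 855)*(-37523 + (-26)²) = (-1*(-15) - 855)*(-37523 + 676) = (15 - 855)*(-36847) = -840*(-36847) = 30951480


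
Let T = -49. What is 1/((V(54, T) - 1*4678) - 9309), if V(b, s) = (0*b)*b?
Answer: -1/13987 ≈ -7.1495e-5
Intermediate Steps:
V(b, s) = 0 (V(b, s) = 0*b = 0)
1/((V(54, T) - 1*4678) - 9309) = 1/((0 - 1*4678) - 9309) = 1/((0 - 4678) - 9309) = 1/(-4678 - 9309) = 1/(-13987) = -1/13987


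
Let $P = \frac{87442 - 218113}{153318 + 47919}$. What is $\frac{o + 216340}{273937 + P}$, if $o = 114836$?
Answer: $\frac{11107477452}{9187688233} \approx 1.209$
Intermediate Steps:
$P = - \frac{43557}{67079}$ ($P = - \frac{130671}{201237} = \left(-130671\right) \frac{1}{201237} = - \frac{43557}{67079} \approx -0.64934$)
$\frac{o + 216340}{273937 + P} = \frac{114836 + 216340}{273937 - \frac{43557}{67079}} = \frac{331176}{\frac{18375376466}{67079}} = 331176 \cdot \frac{67079}{18375376466} = \frac{11107477452}{9187688233}$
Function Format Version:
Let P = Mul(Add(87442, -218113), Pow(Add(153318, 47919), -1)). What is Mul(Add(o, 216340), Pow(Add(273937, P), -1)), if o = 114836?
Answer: Rational(11107477452, 9187688233) ≈ 1.2090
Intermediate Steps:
P = Rational(-43557, 67079) (P = Mul(-130671, Pow(201237, -1)) = Mul(-130671, Rational(1, 201237)) = Rational(-43557, 67079) ≈ -0.64934)
Mul(Add(o, 216340), Pow(Add(273937, P), -1)) = Mul(Add(114836, 216340), Pow(Add(273937, Rational(-43557, 67079)), -1)) = Mul(331176, Pow(Rational(18375376466, 67079), -1)) = Mul(331176, Rational(67079, 18375376466)) = Rational(11107477452, 9187688233)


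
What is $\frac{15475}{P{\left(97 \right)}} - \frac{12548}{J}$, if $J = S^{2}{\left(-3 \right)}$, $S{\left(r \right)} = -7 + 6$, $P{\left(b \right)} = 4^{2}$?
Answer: $- \frac{185293}{16} \approx -11581.0$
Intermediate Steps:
$P{\left(b \right)} = 16$
$S{\left(r \right)} = -1$
$J = 1$ ($J = \left(-1\right)^{2} = 1$)
$\frac{15475}{P{\left(97 \right)}} - \frac{12548}{J} = \frac{15475}{16} - \frac{12548}{1} = 15475 \cdot \frac{1}{16} - 12548 = \frac{15475}{16} - 12548 = - \frac{185293}{16}$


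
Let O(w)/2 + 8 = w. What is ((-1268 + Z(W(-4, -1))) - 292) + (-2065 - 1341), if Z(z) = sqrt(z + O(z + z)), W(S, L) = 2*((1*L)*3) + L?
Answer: -4966 + I*sqrt(51) ≈ -4966.0 + 7.1414*I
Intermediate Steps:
O(w) = -16 + 2*w
W(S, L) = 7*L (W(S, L) = 2*(L*3) + L = 2*(3*L) + L = 6*L + L = 7*L)
Z(z) = sqrt(-16 + 5*z) (Z(z) = sqrt(z + (-16 + 2*(z + z))) = sqrt(z + (-16 + 2*(2*z))) = sqrt(z + (-16 + 4*z)) = sqrt(-16 + 5*z))
((-1268 + Z(W(-4, -1))) - 292) + (-2065 - 1341) = ((-1268 + sqrt(-16 + 5*(7*(-1)))) - 292) + (-2065 - 1341) = ((-1268 + sqrt(-16 + 5*(-7))) - 292) - 3406 = ((-1268 + sqrt(-16 - 35)) - 292) - 3406 = ((-1268 + sqrt(-51)) - 292) - 3406 = ((-1268 + I*sqrt(51)) - 292) - 3406 = (-1560 + I*sqrt(51)) - 3406 = -4966 + I*sqrt(51)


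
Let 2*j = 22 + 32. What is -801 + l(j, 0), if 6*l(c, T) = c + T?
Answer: -1593/2 ≈ -796.50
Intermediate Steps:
j = 27 (j = (22 + 32)/2 = (½)*54 = 27)
l(c, T) = T/6 + c/6 (l(c, T) = (c + T)/6 = (T + c)/6 = T/6 + c/6)
-801 + l(j, 0) = -801 + ((⅙)*0 + (⅙)*27) = -801 + (0 + 9/2) = -801 + 9/2 = -1593/2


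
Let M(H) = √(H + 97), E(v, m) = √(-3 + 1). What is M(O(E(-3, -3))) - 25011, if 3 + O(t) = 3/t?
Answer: -25011 + √(376 - 6*I*√2)/2 ≈ -25001.0 - 0.10939*I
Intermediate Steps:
E(v, m) = I*√2 (E(v, m) = √(-2) = I*√2)
O(t) = -3 + 3/t
M(H) = √(97 + H)
M(O(E(-3, -3))) - 25011 = √(97 + (-3 + 3/((I*√2)))) - 25011 = √(97 + (-3 + 3*(-I*√2/2))) - 25011 = √(97 + (-3 - 3*I*√2/2)) - 25011 = √(94 - 3*I*√2/2) - 25011 = -25011 + √(94 - 3*I*√2/2)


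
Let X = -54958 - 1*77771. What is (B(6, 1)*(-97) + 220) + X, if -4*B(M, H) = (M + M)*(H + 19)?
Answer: -126689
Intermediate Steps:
B(M, H) = -M*(19 + H)/2 (B(M, H) = -(M + M)*(H + 19)/4 = -2*M*(19 + H)/4 = -M*(19 + H)/2)
X = -132729 (X = -54958 - 77771 = -132729)
(B(6, 1)*(-97) + 220) + X = (-½*6*(19 + 1)*(-97) + 220) - 132729 = (-½*6*20*(-97) + 220) - 132729 = (-60*(-97) + 220) - 132729 = (5820 + 220) - 132729 = 6040 - 132729 = -126689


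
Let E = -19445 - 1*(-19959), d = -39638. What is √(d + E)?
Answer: 2*I*√9781 ≈ 197.8*I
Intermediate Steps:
E = 514 (E = -19445 + 19959 = 514)
√(d + E) = √(-39638 + 514) = √(-39124) = 2*I*√9781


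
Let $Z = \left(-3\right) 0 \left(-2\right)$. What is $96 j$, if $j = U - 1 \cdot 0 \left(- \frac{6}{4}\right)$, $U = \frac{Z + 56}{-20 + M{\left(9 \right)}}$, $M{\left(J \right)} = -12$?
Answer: $-168$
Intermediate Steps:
$Z = 0$ ($Z = 0 \left(-2\right) = 0$)
$U = - \frac{7}{4}$ ($U = \frac{0 + 56}{-20 - 12} = \frac{56}{-32} = 56 \left(- \frac{1}{32}\right) = - \frac{7}{4} \approx -1.75$)
$j = - \frac{7}{4}$ ($j = - \frac{7}{4} - 1 \cdot 0 \left(- \frac{6}{4}\right) = - \frac{7}{4} - 0 \left(\left(-6\right) \frac{1}{4}\right) = - \frac{7}{4} - 0 \left(- \frac{3}{2}\right) = - \frac{7}{4} - 0 = - \frac{7}{4} + 0 = - \frac{7}{4} \approx -1.75$)
$96 j = 96 \left(- \frac{7}{4}\right) = -168$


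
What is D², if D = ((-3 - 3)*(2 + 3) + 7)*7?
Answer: 25921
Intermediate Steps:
D = -161 (D = (-6*5 + 7)*7 = (-30 + 7)*7 = -23*7 = -161)
D² = (-161)² = 25921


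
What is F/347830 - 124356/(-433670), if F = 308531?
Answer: 3541107725/3016868722 ≈ 1.1738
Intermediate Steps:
F/347830 - 124356/(-433670) = 308531/347830 - 124356/(-433670) = 308531*(1/347830) - 124356*(-1/433670) = 308531/347830 + 62178/216835 = 3541107725/3016868722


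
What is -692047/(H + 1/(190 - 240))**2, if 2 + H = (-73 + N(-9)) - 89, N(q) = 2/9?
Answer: -140139517500/5433016681 ≈ -25.794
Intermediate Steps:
N(q) = 2/9 (N(q) = 2*(1/9) = 2/9)
H = -1474/9 (H = -2 + ((-73 + 2/9) - 89) = -2 + (-655/9 - 89) = -2 - 1456/9 = -1474/9 ≈ -163.78)
-692047/(H + 1/(190 - 240))**2 = -692047/(-1474/9 + 1/(190 - 240))**2 = -692047/(-1474/9 + 1/(-50))**2 = -692047/(-1474/9 - 1/50)**2 = -692047/((-73709/450)**2) = -692047/5433016681/202500 = -692047*202500/5433016681 = -140139517500/5433016681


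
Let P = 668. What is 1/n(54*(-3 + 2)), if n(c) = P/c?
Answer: -27/334 ≈ -0.080838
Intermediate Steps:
n(c) = 668/c
1/n(54*(-3 + 2)) = 1/(668/((54*(-3 + 2)))) = 1/(668/((54*(-1)))) = 1/(668/(-54)) = 1/(668*(-1/54)) = 1/(-334/27) = -27/334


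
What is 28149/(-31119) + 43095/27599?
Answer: 1315126/2001989 ≈ 0.65691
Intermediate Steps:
28149/(-31119) + 43095/27599 = 28149*(-1/31119) + 43095*(1/27599) = -853/943 + 3315/2123 = 1315126/2001989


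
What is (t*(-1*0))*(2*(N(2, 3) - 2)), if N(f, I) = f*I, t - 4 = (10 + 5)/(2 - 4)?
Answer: 0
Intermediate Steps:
t = -7/2 (t = 4 + (10 + 5)/(2 - 4) = 4 + 15/(-2) = 4 + 15*(-½) = 4 - 15/2 = -7/2 ≈ -3.5000)
N(f, I) = I*f
(t*(-1*0))*(2*(N(2, 3) - 2)) = (-(-7)*0/2)*(2*(3*2 - 2)) = (-7/2*0)*(2*(6 - 2)) = 0*(2*4) = 0*8 = 0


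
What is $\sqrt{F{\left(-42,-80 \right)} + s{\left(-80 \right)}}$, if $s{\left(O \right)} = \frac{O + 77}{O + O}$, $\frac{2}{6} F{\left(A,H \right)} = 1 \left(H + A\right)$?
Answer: $\frac{i \sqrt{585570}}{40} \approx 19.131 i$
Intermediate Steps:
$F{\left(A,H \right)} = 3 A + 3 H$ ($F{\left(A,H \right)} = 3 \cdot 1 \left(H + A\right) = 3 \cdot 1 \left(A + H\right) = 3 \left(A + H\right) = 3 A + 3 H$)
$s{\left(O \right)} = \frac{77 + O}{2 O}$
$\sqrt{F{\left(-42,-80 \right)} + s{\left(-80 \right)}} = \sqrt{\left(3 \left(-42\right) + 3 \left(-80\right)\right) + \frac{77 - 80}{2 \left(-80\right)}} = \sqrt{\left(-126 - 240\right) + \frac{1}{2} \left(- \frac{1}{80}\right) \left(-3\right)} = \sqrt{-366 + \frac{3}{160}} = \sqrt{- \frac{58557}{160}} = \frac{i \sqrt{585570}}{40}$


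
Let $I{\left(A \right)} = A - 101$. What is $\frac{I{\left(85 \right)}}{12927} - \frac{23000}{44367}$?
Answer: $- \frac{4319288}{8312061} \approx -0.51964$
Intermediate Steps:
$I{\left(A \right)} = -101 + A$ ($I{\left(A \right)} = A - 101 = -101 + A$)
$\frac{I{\left(85 \right)}}{12927} - \frac{23000}{44367} = \frac{-101 + 85}{12927} - \frac{23000}{44367} = \left(-16\right) \frac{1}{12927} - \frac{1000}{1929} = - \frac{16}{12927} - \frac{1000}{1929} = - \frac{4319288}{8312061}$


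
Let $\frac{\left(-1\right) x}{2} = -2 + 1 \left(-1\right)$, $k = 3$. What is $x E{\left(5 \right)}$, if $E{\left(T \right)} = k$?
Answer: $18$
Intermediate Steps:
$E{\left(T \right)} = 3$
$x = 6$ ($x = - 2 \left(-2 + 1 \left(-1\right)\right) = - 2 \left(-2 - 1\right) = \left(-2\right) \left(-3\right) = 6$)
$x E{\left(5 \right)} = 6 \cdot 3 = 18$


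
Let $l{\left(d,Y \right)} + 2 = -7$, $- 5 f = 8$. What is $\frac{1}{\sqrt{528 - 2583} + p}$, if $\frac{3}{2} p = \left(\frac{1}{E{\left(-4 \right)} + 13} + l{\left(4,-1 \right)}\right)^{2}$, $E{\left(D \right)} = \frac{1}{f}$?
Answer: $\frac{45850391334}{4208282067379} - \frac{864536409 i \sqrt{2055}}{4208282067379} \approx 0.010895 - 0.0093129 i$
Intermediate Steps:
$f = - \frac{8}{5}$ ($f = \left(- \frac{1}{5}\right) 8 = - \frac{8}{5} \approx -1.6$)
$l{\left(d,Y \right)} = -9$ ($l{\left(d,Y \right)} = -2 - 7 = -9$)
$E{\left(D \right)} = - \frac{5}{8}$ ($E{\left(D \right)} = \frac{1}{- \frac{8}{5}} = - \frac{5}{8}$)
$p = \frac{1559378}{29403}$ ($p = \frac{2 \left(\frac{1}{- \frac{5}{8} + 13} - 9\right)^{2}}{3} = \frac{2 \left(\frac{1}{\frac{99}{8}} - 9\right)^{2}}{3} = \frac{2 \left(\frac{8}{99} - 9\right)^{2}}{3} = \frac{2 \left(- \frac{883}{99}\right)^{2}}{3} = \frac{2}{3} \cdot \frac{779689}{9801} = \frac{1559378}{29403} \approx 53.035$)
$\frac{1}{\sqrt{528 - 2583} + p} = \frac{1}{\sqrt{528 - 2583} + \frac{1559378}{29403}} = \frac{1}{\sqrt{-2055} + \frac{1559378}{29403}} = \frac{1}{i \sqrt{2055} + \frac{1559378}{29403}} = \frac{1}{\frac{1559378}{29403} + i \sqrt{2055}}$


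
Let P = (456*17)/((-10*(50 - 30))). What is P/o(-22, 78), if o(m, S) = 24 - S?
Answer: 323/450 ≈ 0.71778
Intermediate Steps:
P = -969/25 (P = 7752/((-10*20)) = 7752/(-200) = 7752*(-1/200) = -969/25 ≈ -38.760)
P/o(-22, 78) = -969/(25*(24 - 1*78)) = -969/(25*(24 - 78)) = -969/25/(-54) = -969/25*(-1/54) = 323/450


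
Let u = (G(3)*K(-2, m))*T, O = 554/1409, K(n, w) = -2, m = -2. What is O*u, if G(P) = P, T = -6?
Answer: 19944/1409 ≈ 14.155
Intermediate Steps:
O = 554/1409 (O = 554*(1/1409) = 554/1409 ≈ 0.39319)
u = 36 (u = (3*(-2))*(-6) = -6*(-6) = 36)
O*u = (554/1409)*36 = 19944/1409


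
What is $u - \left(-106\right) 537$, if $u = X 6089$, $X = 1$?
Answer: $63011$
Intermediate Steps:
$u = 6089$ ($u = 1 \cdot 6089 = 6089$)
$u - \left(-106\right) 537 = 6089 - \left(-106\right) 537 = 6089 - -56922 = 6089 + 56922 = 63011$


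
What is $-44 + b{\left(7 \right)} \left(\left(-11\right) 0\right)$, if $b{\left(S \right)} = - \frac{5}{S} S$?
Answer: $-44$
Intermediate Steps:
$b{\left(S \right)} = -5$
$-44 + b{\left(7 \right)} \left(\left(-11\right) 0\right) = -44 - 5 \left(\left(-11\right) 0\right) = -44 - 0 = -44 + 0 = -44$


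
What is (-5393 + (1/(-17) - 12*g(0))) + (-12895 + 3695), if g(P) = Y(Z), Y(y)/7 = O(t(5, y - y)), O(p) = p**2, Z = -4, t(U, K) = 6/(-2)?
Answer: -260934/17 ≈ -15349.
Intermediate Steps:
t(U, K) = -3 (t(U, K) = 6*(-1/2) = -3)
Y(y) = 63 (Y(y) = 7*(-3)**2 = 7*9 = 63)
g(P) = 63
(-5393 + (1/(-17) - 12*g(0))) + (-12895 + 3695) = (-5393 + (1/(-17) - 12*63)) + (-12895 + 3695) = (-5393 + (-1/17 - 756)) - 9200 = (-5393 - 12853/17) - 9200 = -104534/17 - 9200 = -260934/17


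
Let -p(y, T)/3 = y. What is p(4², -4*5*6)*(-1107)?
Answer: 53136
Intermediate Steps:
p(y, T) = -3*y
p(4², -4*5*6)*(-1107) = -3*4²*(-1107) = -3*16*(-1107) = -48*(-1107) = 53136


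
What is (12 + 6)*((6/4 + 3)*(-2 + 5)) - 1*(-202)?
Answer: 445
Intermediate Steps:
(12 + 6)*((6/4 + 3)*(-2 + 5)) - 1*(-202) = 18*((6*(1/4) + 3)*3) + 202 = 18*((3/2 + 3)*3) + 202 = 18*((9/2)*3) + 202 = 18*(27/2) + 202 = 243 + 202 = 445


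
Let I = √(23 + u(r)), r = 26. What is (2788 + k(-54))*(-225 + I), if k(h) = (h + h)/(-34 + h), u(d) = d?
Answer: -6688567/11 ≈ -6.0805e+5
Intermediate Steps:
k(h) = 2*h/(-34 + h) (k(h) = (2*h)/(-34 + h) = 2*h/(-34 + h))
I = 7 (I = √(23 + 26) = √49 = 7)
(2788 + k(-54))*(-225 + I) = (2788 + 2*(-54)/(-34 - 54))*(-225 + 7) = (2788 + 2*(-54)/(-88))*(-218) = (2788 + 2*(-54)*(-1/88))*(-218) = (2788 + 27/22)*(-218) = (61363/22)*(-218) = -6688567/11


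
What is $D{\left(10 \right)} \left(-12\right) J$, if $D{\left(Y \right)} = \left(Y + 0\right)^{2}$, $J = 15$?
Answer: $-18000$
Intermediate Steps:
$D{\left(Y \right)} = Y^{2}$
$D{\left(10 \right)} \left(-12\right) J = 10^{2} \left(-12\right) 15 = 100 \left(-12\right) 15 = \left(-1200\right) 15 = -18000$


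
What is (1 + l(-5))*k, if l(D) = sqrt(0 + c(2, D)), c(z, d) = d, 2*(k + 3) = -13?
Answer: -19/2 - 19*I*sqrt(5)/2 ≈ -9.5 - 21.243*I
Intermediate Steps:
k = -19/2 (k = -3 + (1/2)*(-13) = -3 - 13/2 = -19/2 ≈ -9.5000)
l(D) = sqrt(D) (l(D) = sqrt(0 + D) = sqrt(D))
(1 + l(-5))*k = (1 + sqrt(-5))*(-19/2) = (1 + I*sqrt(5))*(-19/2) = -19/2 - 19*I*sqrt(5)/2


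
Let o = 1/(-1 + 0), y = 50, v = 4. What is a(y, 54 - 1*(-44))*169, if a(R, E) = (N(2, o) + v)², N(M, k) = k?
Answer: 1521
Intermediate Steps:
o = -1 (o = 1/(-1) = -1)
a(R, E) = 9 (a(R, E) = (-1 + 4)² = 3² = 9)
a(y, 54 - 1*(-44))*169 = 9*169 = 1521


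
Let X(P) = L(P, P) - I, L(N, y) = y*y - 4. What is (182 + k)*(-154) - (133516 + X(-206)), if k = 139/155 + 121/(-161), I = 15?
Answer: -727200693/3565 ≈ -2.0398e+5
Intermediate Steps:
L(N, y) = -4 + y² (L(N, y) = y² - 4 = -4 + y²)
X(P) = -19 + P² (X(P) = (-4 + P²) - 1*15 = (-4 + P²) - 15 = -19 + P²)
k = 3624/24955 (k = 139*(1/155) + 121*(-1/161) = 139/155 - 121/161 = 3624/24955 ≈ 0.14522)
(182 + k)*(-154) - (133516 + X(-206)) = (182 + 3624/24955)*(-154) - (133516 + (-19 + (-206)²)) = (4545434/24955)*(-154) - (133516 + (-19 + 42436)) = -99999548/3565 - (133516 + 42417) = -99999548/3565 - 1*175933 = -99999548/3565 - 175933 = -727200693/3565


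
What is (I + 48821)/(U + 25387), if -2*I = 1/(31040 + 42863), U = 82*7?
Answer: 7216036725/3837191566 ≈ 1.8806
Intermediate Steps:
U = 574
I = -1/147806 (I = -1/(2*(31040 + 42863)) = -½/73903 = -½*1/73903 = -1/147806 ≈ -6.7656e-6)
(I + 48821)/(U + 25387) = (-1/147806 + 48821)/(574 + 25387) = (7216036725/147806)/25961 = (7216036725/147806)*(1/25961) = 7216036725/3837191566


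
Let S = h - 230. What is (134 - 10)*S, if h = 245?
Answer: 1860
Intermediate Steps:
S = 15 (S = 245 - 230 = 15)
(134 - 10)*S = (134 - 10)*15 = 124*15 = 1860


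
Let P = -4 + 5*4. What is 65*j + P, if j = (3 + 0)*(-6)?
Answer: -1154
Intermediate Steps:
P = 16 (P = -4 + 20 = 16)
j = -18 (j = 3*(-6) = -18)
65*j + P = 65*(-18) + 16 = -1170 + 16 = -1154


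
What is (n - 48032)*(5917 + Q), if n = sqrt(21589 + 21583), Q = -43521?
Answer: 1806195328 - 75208*sqrt(10793) ≈ 1.7984e+9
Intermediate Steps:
n = 2*sqrt(10793) (n = sqrt(43172) = 2*sqrt(10793) ≈ 207.78)
(n - 48032)*(5917 + Q) = (2*sqrt(10793) - 48032)*(5917 - 43521) = (-48032 + 2*sqrt(10793))*(-37604) = 1806195328 - 75208*sqrt(10793)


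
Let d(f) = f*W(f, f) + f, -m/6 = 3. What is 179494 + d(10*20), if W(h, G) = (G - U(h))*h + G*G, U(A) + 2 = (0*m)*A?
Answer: 16259694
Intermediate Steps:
m = -18 (m = -6*3 = -18)
U(A) = -2 (U(A) = -2 + (0*(-18))*A = -2 + 0*A = -2 + 0 = -2)
W(h, G) = G² + h*(2 + G) (W(h, G) = (G - 1*(-2))*h + G*G = (G + 2)*h + G² = (2 + G)*h + G² = h*(2 + G) + G² = G² + h*(2 + G))
d(f) = f + f*(2*f + 2*f²) (d(f) = f*(f² + 2*f + f*f) + f = f*(f² + 2*f + f²) + f = f*(2*f + 2*f²) + f = f + f*(2*f + 2*f²))
179494 + d(10*20) = 179494 + (10*20)*(1 + 2*(10*20) + 2*(10*20)²) = 179494 + 200*(1 + 2*200 + 2*200²) = 179494 + 200*(1 + 400 + 2*40000) = 179494 + 200*(1 + 400 + 80000) = 179494 + 200*80401 = 179494 + 16080200 = 16259694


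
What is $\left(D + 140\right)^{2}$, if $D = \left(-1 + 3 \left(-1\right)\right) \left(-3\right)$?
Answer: $23104$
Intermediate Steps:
$D = 12$ ($D = \left(-1 - 3\right) \left(-3\right) = \left(-4\right) \left(-3\right) = 12$)
$\left(D + 140\right)^{2} = \left(12 + 140\right)^{2} = 152^{2} = 23104$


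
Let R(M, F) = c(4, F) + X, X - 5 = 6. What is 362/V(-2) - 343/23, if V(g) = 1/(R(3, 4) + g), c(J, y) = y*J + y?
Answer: 241111/23 ≈ 10483.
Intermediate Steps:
X = 11 (X = 5 + 6 = 11)
c(J, y) = y + J*y (c(J, y) = J*y + y = y + J*y)
R(M, F) = 11 + 5*F (R(M, F) = F*(1 + 4) + 11 = F*5 + 11 = 5*F + 11 = 11 + 5*F)
V(g) = 1/(31 + g) (V(g) = 1/((11 + 5*4) + g) = 1/((11 + 20) + g) = 1/(31 + g))
362/V(-2) - 343/23 = 362/(1/(31 - 2)) - 343/23 = 362/(1/29) - 343*1/23 = 362/(1/29) - 343/23 = 362*29 - 343/23 = 10498 - 343/23 = 241111/23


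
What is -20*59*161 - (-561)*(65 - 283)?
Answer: -312278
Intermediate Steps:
-20*59*161 - (-561)*(65 - 283) = -1180*161 - (-561)*(-218) = -189980 - 1*122298 = -189980 - 122298 = -312278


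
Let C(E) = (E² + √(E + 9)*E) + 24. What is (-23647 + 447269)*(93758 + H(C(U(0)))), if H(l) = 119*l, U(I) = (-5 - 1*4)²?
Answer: 371674505006 + 12249877374*√10 ≈ 4.1041e+11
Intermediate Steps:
U(I) = 81 (U(I) = (-5 - 4)² = (-9)² = 81)
C(E) = 24 + E² + E*√(9 + E) (C(E) = (E² + √(9 + E)*E) + 24 = (E² + E*√(9 + E)) + 24 = 24 + E² + E*√(9 + E))
(-23647 + 447269)*(93758 + H(C(U(0)))) = (-23647 + 447269)*(93758 + 119*(24 + 81² + 81*√(9 + 81))) = 423622*(93758 + 119*(24 + 6561 + 81*√90)) = 423622*(93758 + 119*(24 + 6561 + 81*(3*√10))) = 423622*(93758 + 119*(24 + 6561 + 243*√10)) = 423622*(93758 + 119*(6585 + 243*√10)) = 423622*(93758 + (783615 + 28917*√10)) = 423622*(877373 + 28917*√10) = 371674505006 + 12249877374*√10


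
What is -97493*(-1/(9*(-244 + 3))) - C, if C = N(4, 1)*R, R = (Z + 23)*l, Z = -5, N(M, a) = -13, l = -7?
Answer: -3650315/2169 ≈ -1682.9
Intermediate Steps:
R = -126 (R = (-5 + 23)*(-7) = 18*(-7) = -126)
C = 1638 (C = -13*(-126) = 1638)
-97493*(-1/(9*(-244 + 3))) - C = -97493*(-1/(9*(-244 + 3))) - 1*1638 = -97493/((-241*(-9))) - 1638 = -97493/2169 - 1638 = -3650315/2169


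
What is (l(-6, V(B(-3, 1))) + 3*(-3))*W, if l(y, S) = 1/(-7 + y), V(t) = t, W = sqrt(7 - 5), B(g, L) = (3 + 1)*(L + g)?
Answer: -118*sqrt(2)/13 ≈ -12.837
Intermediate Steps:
B(g, L) = 4*L + 4*g (B(g, L) = 4*(L + g) = 4*L + 4*g)
W = sqrt(2) ≈ 1.4142
(l(-6, V(B(-3, 1))) + 3*(-3))*W = (1/(-7 - 6) + 3*(-3))*sqrt(2) = (1/(-13) - 9)*sqrt(2) = (-1/13 - 9)*sqrt(2) = -118*sqrt(2)/13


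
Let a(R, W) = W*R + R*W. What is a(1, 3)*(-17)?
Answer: -102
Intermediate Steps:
a(R, W) = 2*R*W (a(R, W) = R*W + R*W = 2*R*W)
a(1, 3)*(-17) = (2*1*3)*(-17) = 6*(-17) = -102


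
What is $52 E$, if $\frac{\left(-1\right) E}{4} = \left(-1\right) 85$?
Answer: $17680$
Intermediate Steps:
$E = 340$ ($E = - 4 \left(\left(-1\right) 85\right) = \left(-4\right) \left(-85\right) = 340$)
$52 E = 52 \cdot 340 = 17680$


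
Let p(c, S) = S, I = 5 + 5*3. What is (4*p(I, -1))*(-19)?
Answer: 76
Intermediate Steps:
I = 20 (I = 5 + 15 = 20)
(4*p(I, -1))*(-19) = (4*(-1))*(-19) = -4*(-19) = 76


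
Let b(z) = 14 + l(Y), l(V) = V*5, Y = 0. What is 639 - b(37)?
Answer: 625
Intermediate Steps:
l(V) = 5*V
b(z) = 14 (b(z) = 14 + 5*0 = 14 + 0 = 14)
639 - b(37) = 639 - 1*14 = 639 - 14 = 625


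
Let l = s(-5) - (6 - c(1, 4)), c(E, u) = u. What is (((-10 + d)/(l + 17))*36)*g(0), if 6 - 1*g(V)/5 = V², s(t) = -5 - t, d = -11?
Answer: -1512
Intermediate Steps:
l = -2 (l = (-5 - 1*(-5)) - (6 - 1*4) = (-5 + 5) - (6 - 4) = 0 - 1*2 = 0 - 2 = -2)
g(V) = 30 - 5*V²
(((-10 + d)/(l + 17))*36)*g(0) = (((-10 - 11)/(-2 + 17))*36)*(30 - 5*0²) = (-21/15*36)*(30 - 5*0) = (-21*1/15*36)*(30 + 0) = -7/5*36*30 = -252/5*30 = -1512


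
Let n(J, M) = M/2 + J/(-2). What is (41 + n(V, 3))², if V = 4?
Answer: 6561/4 ≈ 1640.3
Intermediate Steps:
n(J, M) = M/2 - J/2 (n(J, M) = M*(½) + J*(-½) = M/2 - J/2)
(41 + n(V, 3))² = (41 + ((½)*3 - ½*4))² = (41 + (3/2 - 2))² = (41 - ½)² = (81/2)² = 6561/4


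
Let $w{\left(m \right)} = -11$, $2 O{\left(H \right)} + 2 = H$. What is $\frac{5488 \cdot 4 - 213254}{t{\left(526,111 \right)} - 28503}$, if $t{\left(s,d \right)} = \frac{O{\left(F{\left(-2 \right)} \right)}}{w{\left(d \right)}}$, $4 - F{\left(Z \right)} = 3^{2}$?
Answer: $\frac{4208644}{627059} \approx 6.7117$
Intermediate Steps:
$F{\left(Z \right)} = -5$ ($F{\left(Z \right)} = 4 - 3^{2} = 4 - 9 = -5$)
$O{\left(H \right)} = -1 + \frac{H}{2}$
$t{\left(s,d \right)} = \frac{7}{22}$ ($t{\left(s,d \right)} = \frac{-1 + \frac{1}{2} \left(-5\right)}{-11} = \left(-1 - \frac{5}{2}\right) \left(- \frac{1}{11}\right) = \left(- \frac{7}{2}\right) \left(- \frac{1}{11}\right) = \frac{7}{22}$)
$\frac{5488 \cdot 4 - 213254}{t{\left(526,111 \right)} - 28503} = \frac{5488 \cdot 4 - 213254}{\frac{7}{22} - 28503} = \frac{21952 - 213254}{- \frac{627059}{22}} = \left(-191302\right) \left(- \frac{22}{627059}\right) = \frac{4208644}{627059}$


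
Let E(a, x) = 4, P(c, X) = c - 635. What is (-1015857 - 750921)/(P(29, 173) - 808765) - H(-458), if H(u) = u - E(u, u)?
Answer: 375696180/809371 ≈ 464.18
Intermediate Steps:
P(c, X) = -635 + c
H(u) = -4 + u (H(u) = u - 1*4 = u - 4 = -4 + u)
(-1015857 - 750921)/(P(29, 173) - 808765) - H(-458) = (-1015857 - 750921)/((-635 + 29) - 808765) - (-4 - 458) = -1766778/(-606 - 808765) - 1*(-462) = -1766778/(-809371) + 462 = -1766778*(-1/809371) + 462 = 1766778/809371 + 462 = 375696180/809371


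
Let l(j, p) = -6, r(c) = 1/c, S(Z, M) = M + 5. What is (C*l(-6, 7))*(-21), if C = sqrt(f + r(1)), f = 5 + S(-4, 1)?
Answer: 252*sqrt(3) ≈ 436.48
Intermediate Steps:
S(Z, M) = 5 + M
r(c) = 1/c
f = 11 (f = 5 + (5 + 1) = 5 + 6 = 11)
C = 2*sqrt(3) (C = sqrt(11 + 1/1) = sqrt(11 + 1) = sqrt(12) = 2*sqrt(3) ≈ 3.4641)
(C*l(-6, 7))*(-21) = ((2*sqrt(3))*(-6))*(-21) = -12*sqrt(3)*(-21) = 252*sqrt(3)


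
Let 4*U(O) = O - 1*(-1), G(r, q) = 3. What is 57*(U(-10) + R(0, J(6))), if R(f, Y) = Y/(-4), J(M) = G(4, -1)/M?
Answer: -1083/8 ≈ -135.38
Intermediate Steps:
J(M) = 3/M
U(O) = 1/4 + O/4 (U(O) = (O - 1*(-1))/4 = (O + 1)/4 = (1 + O)/4 = 1/4 + O/4)
R(f, Y) = -Y/4 (R(f, Y) = Y*(-1/4) = -Y/4)
57*(U(-10) + R(0, J(6))) = 57*((1/4 + (1/4)*(-10)) - 3/(4*6)) = 57*((1/4 - 5/2) - 3/(4*6)) = 57*(-9/4 - 1/4*1/2) = 57*(-9/4 - 1/8) = 57*(-19/8) = -1083/8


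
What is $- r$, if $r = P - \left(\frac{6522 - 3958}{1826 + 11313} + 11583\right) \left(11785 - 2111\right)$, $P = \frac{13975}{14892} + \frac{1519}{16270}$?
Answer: $\frac{25480580009612301617}{227391830340} \approx 1.1206 \cdot 10^{8}$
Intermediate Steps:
$P = \frac{124997099}{121146420}$ ($P = 13975 \cdot \frac{1}{14892} + 1519 \cdot \frac{1}{16270} = \frac{13975}{14892} + \frac{1519}{16270} = \frac{124997099}{121146420} \approx 1.0318$)
$r = - \frac{25480580009612301617}{227391830340}$ ($r = \frac{124997099}{121146420} - \left(\frac{6522 - 3958}{1826 + 11313} + 11583\right) \left(11785 - 2111\right) = \frac{124997099}{121146420} - \left(\frac{2564}{13139} + 11583\right) 9674 = \frac{124997099}{121146420} - \frac{152191601}{13139} \cdot 9674 = \frac{124997099}{121146420} - \frac{210328792582}{1877} = - \frac{25480580009612301617}{227391830340} \approx -1.1206 \cdot 10^{8}$)
$- r = \left(-1\right) \left(- \frac{25480580009612301617}{227391830340}\right) = \frac{25480580009612301617}{227391830340}$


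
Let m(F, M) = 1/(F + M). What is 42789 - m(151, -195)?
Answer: 1882717/44 ≈ 42789.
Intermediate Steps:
42789 - m(151, -195) = 42789 - 1/(151 - 195) = 42789 - 1/(-44) = 42789 - 1*(-1/44) = 42789 + 1/44 = 1882717/44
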